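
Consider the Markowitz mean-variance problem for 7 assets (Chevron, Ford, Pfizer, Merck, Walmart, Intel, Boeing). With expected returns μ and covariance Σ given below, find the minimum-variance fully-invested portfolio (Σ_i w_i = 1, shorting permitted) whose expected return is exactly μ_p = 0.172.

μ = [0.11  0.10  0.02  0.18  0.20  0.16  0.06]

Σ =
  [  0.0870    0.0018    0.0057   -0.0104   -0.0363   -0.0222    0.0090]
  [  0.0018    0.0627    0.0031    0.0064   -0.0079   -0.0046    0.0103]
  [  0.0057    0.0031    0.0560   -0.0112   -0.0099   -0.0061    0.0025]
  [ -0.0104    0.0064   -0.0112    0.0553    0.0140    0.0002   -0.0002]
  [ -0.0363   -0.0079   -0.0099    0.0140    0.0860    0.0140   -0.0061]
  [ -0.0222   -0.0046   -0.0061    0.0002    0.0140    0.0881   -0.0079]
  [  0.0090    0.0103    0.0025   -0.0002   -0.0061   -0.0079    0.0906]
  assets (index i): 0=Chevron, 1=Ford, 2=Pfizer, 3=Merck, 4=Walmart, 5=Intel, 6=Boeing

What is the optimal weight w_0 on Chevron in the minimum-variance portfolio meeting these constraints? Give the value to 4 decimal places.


0.2732

g=Σ⁻¹μ = [3.4104  1.5969  1.3574  3.1692  3.2018  2.3848  0.5350]
h=Σ⁻¹𝟙 = [24.0444  14.2844  23.8062  20.6029  20.3083  17.3633  9.2950]
a=μᵀg=2.186466  b=𝟙ᵀg=15.655459  c=𝟙ᵀh=129.704521  D=ac−b²=38.501072
λ₁=(c·0.172−b)/D = (129.704521·0.172−15.655459)/38.501072 = 0.172819
λ₂=(a−b·0.172)/D = (2.186466−15.655459·0.172)/38.501072 = -0.013150
w* = 0.172819·g + -0.013150·h:
  w_0 = 0.172819·3.4104 + -0.013150·24.0444 = 0.2732  (Chevron)
  w_1 = 0.172819·1.5969 + -0.013150·14.2844 = 0.0881  (Ford)
  w_2 = 0.172819·1.3574 + -0.013150·23.8062 = -0.0785  (Pfizer)
  w_3 = 0.172819·3.1692 + -0.013150·20.6029 = 0.2768  (Merck)
  w_4 = 0.172819·3.2018 + -0.013150·20.3083 = 0.2863  (Walmart)
  w_5 = 0.172819·2.3848 + -0.013150·17.3633 = 0.1838  (Intel)
  w_6 = 0.172819·0.5350 + -0.013150·9.2950 = -0.0298  (Boeing)
Σw_i=1.0000  μᵀw=0.1720
σ²=wᵀΣw=λ₁·μ_p+λ₂ = 0.172819·0.172 + -0.013150 = 0.016575 ≈ 0.0166


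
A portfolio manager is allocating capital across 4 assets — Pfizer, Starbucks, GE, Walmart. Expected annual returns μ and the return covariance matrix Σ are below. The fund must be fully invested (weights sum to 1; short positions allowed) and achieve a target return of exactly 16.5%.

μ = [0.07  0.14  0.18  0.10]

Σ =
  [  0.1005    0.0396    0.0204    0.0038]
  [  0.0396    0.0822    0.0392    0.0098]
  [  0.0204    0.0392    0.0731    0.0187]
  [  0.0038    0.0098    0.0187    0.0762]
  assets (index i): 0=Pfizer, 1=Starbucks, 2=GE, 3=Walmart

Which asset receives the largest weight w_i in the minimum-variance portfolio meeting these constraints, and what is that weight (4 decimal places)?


p=Σ⁻¹μ = [0.0049  0.7112  1.8858  0.7578]
q=Σ⁻¹𝟙 = [6.3594  4.6403  6.7150  10.5615]
a=μᵀp=0.515130  b=𝟙ᵀp=3.359659  c=𝟙ᵀq=28.276290  D=ac−b²=3.278671
λ₁=(c·0.165−b)/D = (28.276290·0.165−3.359659)/3.278671 = 0.398311
λ₂=(a−b·0.165)/D = (0.515130−3.359659·0.165)/3.278671 = -0.011960
w* = 0.398311·p + -0.011960·q:
  w_0 = 0.398311·0.0049 + -0.011960·6.3594 = -0.0741  (Pfizer)
  w_1 = 0.398311·0.7112 + -0.011960·4.6403 = 0.2278  (Starbucks)
  w_2 = 0.398311·1.8858 + -0.011960·6.7150 = 0.6708  (GE)
  w_3 = 0.398311·0.7578 + -0.011960·10.5615 = 0.1755  (Walmart)
Σw_i=1.0000  μᵀw=0.1650
σ²=wᵀΣw=λ₁·μ_p+λ₂ = 0.398311·0.165 + -0.011960 = 0.053761 ≈ 0.0538

GE (0.6708)


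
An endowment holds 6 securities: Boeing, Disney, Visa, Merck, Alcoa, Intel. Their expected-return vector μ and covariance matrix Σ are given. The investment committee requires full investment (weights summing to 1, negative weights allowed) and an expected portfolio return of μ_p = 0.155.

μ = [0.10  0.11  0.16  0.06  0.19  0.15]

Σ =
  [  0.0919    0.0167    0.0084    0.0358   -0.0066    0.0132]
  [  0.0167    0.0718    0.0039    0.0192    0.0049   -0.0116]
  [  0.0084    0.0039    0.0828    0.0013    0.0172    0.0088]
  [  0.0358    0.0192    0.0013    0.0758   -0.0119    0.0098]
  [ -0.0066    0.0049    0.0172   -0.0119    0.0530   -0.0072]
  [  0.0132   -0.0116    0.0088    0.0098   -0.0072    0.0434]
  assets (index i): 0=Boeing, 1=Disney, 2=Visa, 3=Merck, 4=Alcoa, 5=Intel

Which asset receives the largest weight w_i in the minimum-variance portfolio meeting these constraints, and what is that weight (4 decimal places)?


Intel (0.3906)

p=Σ⁻¹μ = [0.2708  1.8061  0.5396  0.2515  3.9227  4.3412]
q=Σ⁻¹𝟙 = [2.4752  13.7298  3.5326  8.4980  22.3403  27.0294]
a=μᵀp=1.723681  b=𝟙ᵀp=11.131966  c=𝟙ᵀq=77.605299  D=ac−b²=9.846086
λ₁=(c·0.155−b)/D = (77.605299·0.155−11.131966)/9.846086 = 0.091088
λ₂=(a−b·0.155)/D = (1.723681−11.131966·0.155)/9.846086 = -0.000180
w* = 0.091088·p + -0.000180·q:
  w_0 = 0.091088·0.2708 + -0.000180·2.4752 = 0.0242  (Boeing)
  w_1 = 0.091088·1.8061 + -0.000180·13.7298 = 0.1620  (Disney)
  w_2 = 0.091088·0.5396 + -0.000180·3.5326 = 0.0485  (Visa)
  w_3 = 0.091088·0.2515 + -0.000180·8.4980 = 0.0214  (Merck)
  w_4 = 0.091088·3.9227 + -0.000180·22.3403 = 0.3533  (Alcoa)
  w_5 = 0.091088·4.3412 + -0.000180·27.0294 = 0.3906  (Intel)
Σw_i=1.0000  μᵀw=0.1550
σ²=wᵀΣw=λ₁·μ_p+λ₂ = 0.091088·0.155 + -0.000180 = 0.013938 ≈ 0.0139


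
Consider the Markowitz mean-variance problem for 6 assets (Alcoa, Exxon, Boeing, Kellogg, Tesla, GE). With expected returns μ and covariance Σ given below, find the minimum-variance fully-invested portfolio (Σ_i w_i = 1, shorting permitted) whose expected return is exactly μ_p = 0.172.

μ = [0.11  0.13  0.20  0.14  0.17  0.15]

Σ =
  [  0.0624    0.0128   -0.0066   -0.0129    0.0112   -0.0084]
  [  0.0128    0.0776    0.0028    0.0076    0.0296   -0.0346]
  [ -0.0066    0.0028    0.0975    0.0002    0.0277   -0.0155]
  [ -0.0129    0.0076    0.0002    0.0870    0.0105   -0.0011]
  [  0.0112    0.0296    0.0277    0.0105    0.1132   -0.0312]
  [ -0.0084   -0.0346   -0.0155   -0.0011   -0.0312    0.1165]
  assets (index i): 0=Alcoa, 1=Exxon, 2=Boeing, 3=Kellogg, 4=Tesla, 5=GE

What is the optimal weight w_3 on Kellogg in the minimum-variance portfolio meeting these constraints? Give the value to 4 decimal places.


x=Σ⁻¹μ = [2.1744  1.9089  2.3280  1.6999  0.7604  2.5407]
y=Σ⁻¹𝟙 = [18.7217  14.2682  12.7556  12.7722  3.6186  16.9580]
a=μᵀx=1.701307  b=𝟙ᵀx=11.412338  c=𝟙ᵀy=79.094262  D=ac−b²=4.322160
λ₁=(c·0.172−b)/D = (79.094262·0.172−11.412338)/4.322160 = 0.507125
λ₂=(a−b·0.172)/D = (1.701307−11.412338·0.172)/4.322160 = -0.060529
w* = 0.507125·x + -0.060529·y:
  w_0 = 0.507125·2.1744 + -0.060529·18.7217 = -0.0305  (Alcoa)
  w_1 = 0.507125·1.9089 + -0.060529·14.2682 = 0.1044  (Exxon)
  w_2 = 0.507125·2.3280 + -0.060529·12.7556 = 0.4085  (Boeing)
  w_3 = 0.507125·1.6999 + -0.060529·12.7722 = 0.0890  (Kellogg)
  w_4 = 0.507125·0.7604 + -0.060529·3.6186 = 0.1666  (Tesla)
  w_5 = 0.507125·2.5407 + -0.060529·16.9580 = 0.2620  (GE)
Σw_i=1.0000  μᵀw=0.1720
σ²=wᵀΣw=λ₁·μ_p+λ₂ = 0.507125·0.172 + -0.060529 = 0.026697 ≈ 0.0267

0.0890


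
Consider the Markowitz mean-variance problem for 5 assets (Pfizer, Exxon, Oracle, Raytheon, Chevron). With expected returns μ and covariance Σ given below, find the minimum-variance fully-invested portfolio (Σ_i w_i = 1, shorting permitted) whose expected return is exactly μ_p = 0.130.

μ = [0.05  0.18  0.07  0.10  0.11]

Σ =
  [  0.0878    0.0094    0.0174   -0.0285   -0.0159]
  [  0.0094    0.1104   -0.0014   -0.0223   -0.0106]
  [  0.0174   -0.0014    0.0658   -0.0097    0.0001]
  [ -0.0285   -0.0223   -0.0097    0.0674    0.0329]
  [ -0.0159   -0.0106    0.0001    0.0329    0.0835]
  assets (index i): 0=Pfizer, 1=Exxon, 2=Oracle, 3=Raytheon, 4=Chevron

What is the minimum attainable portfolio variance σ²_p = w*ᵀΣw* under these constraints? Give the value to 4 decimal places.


0.0228

u=Σ⁻¹μ = [1.0332  2.1194  1.1854  2.3805  0.8438]
v=Σ⁻¹𝟙 = [16.3678  13.5672  14.8310  24.9878  6.9519]
a=μᵀu=0.846982  b=𝟙ᵀu=7.562148  c=𝟙ᵀv=76.705719  D=ac−b²=7.782242
λ₁=(c·0.130−b)/D = (76.705719·0.130−7.562148)/7.782242 = 0.309627
λ₂=(a−b·0.130)/D = (0.846982−7.562148·0.130)/7.782242 = -0.017488
w* = 0.309627·u + -0.017488·v:
  w_0 = 0.309627·1.0332 + -0.017488·16.3678 = 0.0337  (Pfizer)
  w_1 = 0.309627·2.1194 + -0.017488·13.5672 = 0.4189  (Exxon)
  w_2 = 0.309627·1.1854 + -0.017488·14.8310 = 0.1076  (Oracle)
  w_3 = 0.309627·2.3805 + -0.017488·24.9878 = 0.3001  (Raytheon)
  w_4 = 0.309627·0.8438 + -0.017488·6.9519 = 0.1397  (Chevron)
Σw_i=1.0000  μᵀw=0.1300
σ²=wᵀΣw=λ₁·μ_p+λ₂ = 0.309627·0.130 + -0.017488 = 0.022763 ≈ 0.0228


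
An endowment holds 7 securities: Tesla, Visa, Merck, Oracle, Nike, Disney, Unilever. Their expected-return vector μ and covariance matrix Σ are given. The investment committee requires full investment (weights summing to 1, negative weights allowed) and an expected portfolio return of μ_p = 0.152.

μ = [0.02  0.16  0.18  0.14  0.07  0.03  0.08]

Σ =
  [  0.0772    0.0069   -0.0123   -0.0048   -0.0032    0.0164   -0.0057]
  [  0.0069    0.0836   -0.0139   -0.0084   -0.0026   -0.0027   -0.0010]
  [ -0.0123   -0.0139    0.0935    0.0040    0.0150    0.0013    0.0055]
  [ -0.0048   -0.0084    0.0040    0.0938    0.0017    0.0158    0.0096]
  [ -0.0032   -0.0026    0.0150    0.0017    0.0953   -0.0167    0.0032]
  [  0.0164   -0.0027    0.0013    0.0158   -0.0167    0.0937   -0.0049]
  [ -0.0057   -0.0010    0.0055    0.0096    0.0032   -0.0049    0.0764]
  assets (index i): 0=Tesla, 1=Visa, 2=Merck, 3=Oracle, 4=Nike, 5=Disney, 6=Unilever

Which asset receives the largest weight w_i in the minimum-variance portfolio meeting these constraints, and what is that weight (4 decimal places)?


g=Σ⁻¹μ = [0.5324  2.4121  2.1701  1.5362  0.4459  0.1265  0.7586]
h=Σ⁻¹𝟙 = [13.4003  14.4934  11.6565  9.0623  10.6052  9.5971  12.4719]
a=μᵀg=1.097980  b=𝟙ᵀg=7.981867  c=𝟙ᵀh=81.286670  D=ac−b²=25.540966
λ₁=(c·0.152−b)/D = (81.286670·0.152−7.981867)/25.540966 = 0.171243
λ₂=(a−b·0.152)/D = (1.097980−7.981867·0.152)/25.540966 = -0.004513
w* = 0.171243·g + -0.004513·h:
  w_0 = 0.171243·0.5324 + -0.004513·13.4003 = 0.0307  (Tesla)
  w_1 = 0.171243·2.4121 + -0.004513·14.4934 = 0.3477  (Visa)
  w_2 = 0.171243·2.1701 + -0.004513·11.6565 = 0.3190  (Merck)
  w_3 = 0.171243·1.5362 + -0.004513·9.0623 = 0.2222  (Oracle)
  w_4 = 0.171243·0.4459 + -0.004513·10.6052 = 0.0285  (Nike)
  w_5 = 0.171243·0.1265 + -0.004513·9.5971 = -0.0216  (Disney)
  w_6 = 0.171243·0.7586 + -0.004513·12.4719 = 0.0736  (Unilever)
Σw_i=1.0000  μᵀw=0.1520
σ²=wᵀΣw=λ₁·μ_p+λ₂ = 0.171243·0.152 + -0.004513 = 0.021516 ≈ 0.0215

Visa (0.3477)


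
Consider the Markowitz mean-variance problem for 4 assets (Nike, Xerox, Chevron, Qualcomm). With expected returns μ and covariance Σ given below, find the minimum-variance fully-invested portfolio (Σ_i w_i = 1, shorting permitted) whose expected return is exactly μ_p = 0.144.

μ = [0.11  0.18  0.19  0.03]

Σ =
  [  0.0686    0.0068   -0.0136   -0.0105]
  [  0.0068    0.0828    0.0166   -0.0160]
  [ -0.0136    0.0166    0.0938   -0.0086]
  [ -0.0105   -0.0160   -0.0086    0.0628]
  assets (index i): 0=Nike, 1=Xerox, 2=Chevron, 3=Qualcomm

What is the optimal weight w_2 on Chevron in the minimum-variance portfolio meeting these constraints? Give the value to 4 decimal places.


p=Σ⁻¹μ = [2.0863  1.8823  2.1416  1.5994]
q=Σ⁻¹𝟙 = [19.7424  12.4250  13.5475  24.2453]
a=μᵀp=1.023188  b=𝟙ᵀp=7.709539  c=𝟙ᵀq=69.960149  D=ac−b²=12.145352
λ₁=(c·0.144−b)/D = (69.960149·0.144−7.709539)/12.145352 = 0.194702
λ₂=(a−b·0.144)/D = (1.023188−7.709539·0.144)/12.145352 = -0.007162
w* = 0.194702·p + -0.007162·q:
  w_0 = 0.194702·2.0863 + -0.007162·19.7424 = 0.2648  (Nike)
  w_1 = 0.194702·1.8823 + -0.007162·12.4250 = 0.2775  (Xerox)
  w_2 = 0.194702·2.1416 + -0.007162·13.5475 = 0.3199  (Chevron)
  w_3 = 0.194702·1.5994 + -0.007162·24.2453 = 0.1378  (Qualcomm)
Σw_i=1.0000  μᵀw=0.1440
σ²=wᵀΣw=λ₁·μ_p+λ₂ = 0.194702·0.144 + -0.007162 = 0.020875 ≈ 0.0209

0.3199


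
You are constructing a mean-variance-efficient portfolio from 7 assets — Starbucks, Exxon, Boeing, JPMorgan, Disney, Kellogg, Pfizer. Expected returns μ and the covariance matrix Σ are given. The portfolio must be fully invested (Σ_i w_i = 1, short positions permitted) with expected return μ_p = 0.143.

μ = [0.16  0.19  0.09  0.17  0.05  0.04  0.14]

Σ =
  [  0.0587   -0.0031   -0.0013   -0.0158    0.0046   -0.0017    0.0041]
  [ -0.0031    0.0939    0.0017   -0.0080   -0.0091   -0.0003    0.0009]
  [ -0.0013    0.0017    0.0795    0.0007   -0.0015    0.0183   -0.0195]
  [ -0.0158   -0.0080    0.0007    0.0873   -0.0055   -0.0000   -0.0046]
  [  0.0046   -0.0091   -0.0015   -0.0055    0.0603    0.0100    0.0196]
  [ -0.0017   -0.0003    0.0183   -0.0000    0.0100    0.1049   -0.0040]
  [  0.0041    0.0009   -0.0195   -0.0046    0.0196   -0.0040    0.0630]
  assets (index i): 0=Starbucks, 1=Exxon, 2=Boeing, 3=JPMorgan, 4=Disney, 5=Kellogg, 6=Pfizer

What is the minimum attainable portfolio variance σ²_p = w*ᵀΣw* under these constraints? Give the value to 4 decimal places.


u=Σ⁻¹μ = [3.4762  2.3670  1.7107  2.9392  0.3477  0.2124  2.6116]
v=Σ⁻¹𝟙 = [20.9939  13.6714  15.3136  18.0610  12.4640  6.6976  16.9177]
a=μᵀu=2.051043  b=𝟙ᵀu=13.664767  c=𝟙ᵀv=104.119258  D=ac−b²=26.827172
λ₁=(c·0.143−b)/D = (104.119258·0.143−13.664767)/26.827172 = 0.045636
λ₂=(a−b·0.143)/D = (2.051043−13.664767·0.143)/26.827172 = 0.003615
w* = 0.045636·u + 0.003615·v:
  w_0 = 0.045636·3.4762 + 0.003615·20.9939 = 0.2345  (Starbucks)
  w_1 = 0.045636·2.3670 + 0.003615·13.6714 = 0.1574  (Exxon)
  w_2 = 0.045636·1.7107 + 0.003615·15.3136 = 0.1334  (Boeing)
  w_3 = 0.045636·2.9392 + 0.003615·18.0610 = 0.1994  (JPMorgan)
  w_4 = 0.045636·0.3477 + 0.003615·12.4640 = 0.0609  (Disney)
  w_5 = 0.045636·0.2124 + 0.003615·6.6976 = 0.0339  (Kellogg)
  w_6 = 0.045636·2.6116 + 0.003615·16.9177 = 0.1803  (Pfizer)
Σw_i=1.0000  μᵀw=0.1430
σ²=wᵀΣw=λ₁·μ_p+λ₂ = 0.045636·0.143 + 0.003615 = 0.010141 ≈ 0.0101

0.0101


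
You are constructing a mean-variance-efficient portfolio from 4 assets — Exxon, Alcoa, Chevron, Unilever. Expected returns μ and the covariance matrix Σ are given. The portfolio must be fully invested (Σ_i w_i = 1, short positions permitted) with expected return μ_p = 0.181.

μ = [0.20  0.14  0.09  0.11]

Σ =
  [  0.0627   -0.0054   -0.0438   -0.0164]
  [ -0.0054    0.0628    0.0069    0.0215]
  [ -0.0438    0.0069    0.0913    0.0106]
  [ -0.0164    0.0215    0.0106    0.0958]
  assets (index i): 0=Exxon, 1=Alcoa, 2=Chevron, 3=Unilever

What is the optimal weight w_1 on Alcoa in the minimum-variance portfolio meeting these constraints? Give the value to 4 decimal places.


0.1750

g=Σ⁻¹μ = [6.3063  1.8870  3.7067  1.3942]
h=Σ⁻¹𝟙 = [39.1905  12.3953  27.5027  11.3225]
a=μᵀg=2.012402  b=𝟙ᵀg=13.294154  c=𝟙ᵀh=90.410971  D=ac−b²=5.208702
λ₁=(c·0.181−b)/D = (90.410971·0.181−13.294154)/5.208702 = 0.589443
λ₂=(a−b·0.181)/D = (2.012402−13.294154·0.181)/5.208702 = -0.075612
w* = 0.589443·g + -0.075612·h:
  w_0 = 0.589443·6.3063 + -0.075612·39.1905 = 0.7539  (Exxon)
  w_1 = 0.589443·1.8870 + -0.075612·12.3953 = 0.1750  (Alcoa)
  w_2 = 0.589443·3.7067 + -0.075612·27.5027 = 0.1053  (Chevron)
  w_3 = 0.589443·1.3942 + -0.075612·11.3225 = -0.0343  (Unilever)
Σw_i=1.0000  μᵀw=0.1810
σ²=wᵀΣw=λ₁·μ_p+λ₂ = 0.589443·0.181 + -0.075612 = 0.031077 ≈ 0.0311


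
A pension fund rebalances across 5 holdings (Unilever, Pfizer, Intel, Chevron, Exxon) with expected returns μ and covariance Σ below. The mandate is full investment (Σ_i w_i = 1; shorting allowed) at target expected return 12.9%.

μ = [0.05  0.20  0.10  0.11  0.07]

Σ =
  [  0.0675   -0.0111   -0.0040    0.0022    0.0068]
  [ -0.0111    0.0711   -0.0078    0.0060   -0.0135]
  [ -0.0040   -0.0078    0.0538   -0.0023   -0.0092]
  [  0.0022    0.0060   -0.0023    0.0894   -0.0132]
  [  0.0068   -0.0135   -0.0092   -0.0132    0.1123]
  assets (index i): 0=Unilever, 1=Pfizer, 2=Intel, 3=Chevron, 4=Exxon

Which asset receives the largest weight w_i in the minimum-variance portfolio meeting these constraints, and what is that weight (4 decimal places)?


g=Σ⁻¹μ = [1.2985  3.4646  2.7378  1.2328  1.3304]
h=Σ⁻¹𝟙 = [18.0689  21.3563  25.9209  12.0292  13.9154]
a=μᵀg=1.260356  b=𝟙ᵀg=10.064074  c=𝟙ᵀh=91.290621  D=ac−b²=13.773128
λ₁=(c·0.129−b)/D = (91.290621·0.129−10.064074)/13.773128 = 0.124330
λ₂=(a−b·0.129)/D = (1.260356−10.064074·0.129)/13.773128 = -0.002752
w* = 0.124330·g + -0.002752·h:
  w_0 = 0.124330·1.2985 + -0.002752·18.0689 = 0.1117  (Unilever)
  w_1 = 0.124330·3.4646 + -0.002752·21.3563 = 0.3720  (Pfizer)
  w_2 = 0.124330·2.7378 + -0.002752·25.9209 = 0.2690  (Intel)
  w_3 = 0.124330·1.2328 + -0.002752·12.0292 = 0.1202  (Chevron)
  w_4 = 0.124330·1.3304 + -0.002752·13.9154 = 0.1271  (Exxon)
Σw_i=1.0000  μᵀw=0.1290
σ²=wᵀΣw=λ₁·μ_p+λ₂ = 0.124330·0.129 + -0.002752 = 0.013286 ≈ 0.0133

Pfizer (0.3720)


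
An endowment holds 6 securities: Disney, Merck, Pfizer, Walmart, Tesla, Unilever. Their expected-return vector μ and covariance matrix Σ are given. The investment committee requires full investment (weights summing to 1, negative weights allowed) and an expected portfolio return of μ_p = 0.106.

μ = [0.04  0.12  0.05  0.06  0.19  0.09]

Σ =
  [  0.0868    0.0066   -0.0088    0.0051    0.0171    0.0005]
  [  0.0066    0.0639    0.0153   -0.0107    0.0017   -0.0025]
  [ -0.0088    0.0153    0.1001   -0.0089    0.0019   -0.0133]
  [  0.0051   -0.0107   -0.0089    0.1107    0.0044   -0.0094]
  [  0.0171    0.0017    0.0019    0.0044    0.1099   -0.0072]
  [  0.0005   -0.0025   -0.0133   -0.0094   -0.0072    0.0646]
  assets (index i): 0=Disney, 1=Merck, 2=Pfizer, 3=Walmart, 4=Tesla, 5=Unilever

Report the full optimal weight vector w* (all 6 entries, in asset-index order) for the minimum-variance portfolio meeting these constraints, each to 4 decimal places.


0.0446  0.2408  0.1074  0.1392  0.1948  0.2733

g=Σ⁻¹μ = [-0.0500  1.9356  0.4936  0.8609  1.7878  1.8946]
h=Σ⁻¹𝟙 = [9.2220  14.4394  12.3706  12.4793  8.1186  21.2349]
a=μᵀg=0.816811  b=𝟙ᵀg=6.922572  c=𝟙ᵀh=77.864788  D=ac−b²=15.678820
λ₁=(c·0.106−b)/D = (77.864788·0.106−6.922572)/15.678820 = 0.084898
λ₂=(a−b·0.106)/D = (0.816811−6.922572·0.106)/15.678820 = 0.005295
w* = 0.084898·g + 0.005295·h:
  w_0 = 0.084898·-0.0500 + 0.005295·9.2220 = 0.0446  (Disney)
  w_1 = 0.084898·1.9356 + 0.005295·14.4394 = 0.2408  (Merck)
  w_2 = 0.084898·0.4936 + 0.005295·12.3706 = 0.1074  (Pfizer)
  w_3 = 0.084898·0.8609 + 0.005295·12.4793 = 0.1392  (Walmart)
  w_4 = 0.084898·1.7878 + 0.005295·8.1186 = 0.1948  (Tesla)
  w_5 = 0.084898·1.8946 + 0.005295·21.2349 = 0.2733  (Unilever)
Σw_i=1.0000  μᵀw=0.1060
σ²=wᵀΣw=λ₁·μ_p+λ₂ = 0.084898·0.106 + 0.005295 = 0.014294 ≈ 0.0143


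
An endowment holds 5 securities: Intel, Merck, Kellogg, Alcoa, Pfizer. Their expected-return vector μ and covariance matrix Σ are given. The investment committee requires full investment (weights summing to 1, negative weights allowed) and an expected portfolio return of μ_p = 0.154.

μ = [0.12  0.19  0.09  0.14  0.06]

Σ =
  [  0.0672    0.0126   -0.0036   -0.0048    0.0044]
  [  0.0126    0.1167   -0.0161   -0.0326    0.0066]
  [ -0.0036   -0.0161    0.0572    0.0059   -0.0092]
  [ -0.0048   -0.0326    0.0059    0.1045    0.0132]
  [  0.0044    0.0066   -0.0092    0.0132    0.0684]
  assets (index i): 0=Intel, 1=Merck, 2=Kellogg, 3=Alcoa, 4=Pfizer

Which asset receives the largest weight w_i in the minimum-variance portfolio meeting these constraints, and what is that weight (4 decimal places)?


x=Σ⁻¹μ = [1.5840  2.2736  2.1898  1.9379  0.4765]
y=Σ⁻¹𝟙 = [13.6591  12.6040  22.9056  11.1357  13.4569]
a=μᵀx=1.119040  b=𝟙ᵀx=8.461759  c=𝟙ᵀy=73.761262  D=ac−b²=10.940416
λ₁=(c·0.154−b)/D = (73.761262·0.154−8.461759)/10.940416 = 0.264841
λ₂=(a−b·0.154)/D = (1.119040−8.461759·0.154)/10.940416 = -0.016825
w* = 0.264841·x + -0.016825·y:
  w_0 = 0.264841·1.5840 + -0.016825·13.6591 = 0.1897  (Intel)
  w_1 = 0.264841·2.2736 + -0.016825·12.6040 = 0.3901  (Merck)
  w_2 = 0.264841·2.1898 + -0.016825·22.9056 = 0.1946  (Kellogg)
  w_3 = 0.264841·1.9379 + -0.016825·11.1357 = 0.3259  (Alcoa)
  w_4 = 0.264841·0.4765 + -0.016825·13.4569 = -0.1002  (Pfizer)
Σw_i=1.0000  μᵀw=0.1540
σ²=wᵀΣw=λ₁·μ_p+λ₂ = 0.264841·0.154 + -0.016825 = 0.023961 ≈ 0.0240

Merck (0.3901)


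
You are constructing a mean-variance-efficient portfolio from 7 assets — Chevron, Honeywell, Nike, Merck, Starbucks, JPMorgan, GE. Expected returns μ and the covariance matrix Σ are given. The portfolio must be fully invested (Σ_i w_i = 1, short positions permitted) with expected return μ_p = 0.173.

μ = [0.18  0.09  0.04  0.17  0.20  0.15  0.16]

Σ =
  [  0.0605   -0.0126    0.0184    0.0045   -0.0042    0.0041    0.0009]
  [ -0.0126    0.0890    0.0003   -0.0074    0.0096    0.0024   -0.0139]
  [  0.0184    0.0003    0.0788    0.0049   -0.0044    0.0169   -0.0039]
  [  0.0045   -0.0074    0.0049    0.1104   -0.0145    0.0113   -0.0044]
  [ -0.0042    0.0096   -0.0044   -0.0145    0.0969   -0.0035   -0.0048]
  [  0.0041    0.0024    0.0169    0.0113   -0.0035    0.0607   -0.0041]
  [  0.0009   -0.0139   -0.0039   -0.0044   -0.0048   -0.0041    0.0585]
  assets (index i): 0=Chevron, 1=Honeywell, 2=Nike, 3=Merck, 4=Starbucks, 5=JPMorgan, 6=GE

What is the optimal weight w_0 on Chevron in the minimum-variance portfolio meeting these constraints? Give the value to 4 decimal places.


0.2453

p=Σ⁻¹μ = [3.3703  1.8629  -0.5910  1.7845  2.5302  2.3910  3.5958]
q=Σ⁻¹𝟙 = [16.6400  16.4334  7.1893  10.4793  12.9700  13.1168  23.9937]
a=μᵀp=2.494060  b=𝟙ᵀp=14.943770  c=𝟙ᵀq=100.822480  D=ac−b²=28.141072
λ₁=(c·0.173−b)/D = (100.822480·0.173−14.943770)/28.141072 = 0.088786
λ₂=(a−b·0.173)/D = (2.494060−14.943770·0.173)/28.141072 = -0.003241
w* = 0.088786·p + -0.003241·q:
  w_0 = 0.088786·3.3703 + -0.003241·16.6400 = 0.2453  (Chevron)
  w_1 = 0.088786·1.8629 + -0.003241·16.4334 = 0.1121  (Honeywell)
  w_2 = 0.088786·-0.5910 + -0.003241·7.1893 = -0.0758  (Nike)
  w_3 = 0.088786·1.7845 + -0.003241·10.4793 = 0.1245  (Merck)
  w_4 = 0.088786·2.5302 + -0.003241·12.9700 = 0.1826  (Starbucks)
  w_5 = 0.088786·2.3910 + -0.003241·13.1168 = 0.1698  (JPMorgan)
  w_6 = 0.088786·3.5958 + -0.003241·23.9937 = 0.2415  (GE)
Σw_i=1.0000  μᵀw=0.1730
σ²=wᵀΣw=λ₁·μ_p+λ₂ = 0.088786·0.173 + -0.003241 = 0.012119 ≈ 0.0121


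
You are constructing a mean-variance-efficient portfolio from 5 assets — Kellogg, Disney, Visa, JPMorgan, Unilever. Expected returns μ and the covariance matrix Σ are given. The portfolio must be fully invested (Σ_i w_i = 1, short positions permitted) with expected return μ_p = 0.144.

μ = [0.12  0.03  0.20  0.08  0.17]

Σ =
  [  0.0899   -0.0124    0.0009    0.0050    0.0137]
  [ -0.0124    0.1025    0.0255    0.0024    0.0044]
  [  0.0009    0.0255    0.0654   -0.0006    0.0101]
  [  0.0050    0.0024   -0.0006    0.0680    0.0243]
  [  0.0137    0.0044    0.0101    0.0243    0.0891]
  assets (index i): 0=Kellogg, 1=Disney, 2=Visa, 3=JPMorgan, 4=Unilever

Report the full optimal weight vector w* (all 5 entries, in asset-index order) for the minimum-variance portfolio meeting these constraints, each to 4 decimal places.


0.2094  0.0619  0.3752  0.2014  0.1522

p=Σ⁻¹μ = [1.0213  -0.4038  3.0167  0.6998  1.2380]
q=Σ⁻¹𝟙 = [10.6971  7.6976  11.5447  12.1104  4.5870]
a=μᵀp=0.980242  b=𝟙ᵀp=5.572122  c=𝟙ᵀq=46.636684  D=ac−b²=14.666719
λ₁=(c·0.144−b)/D = (46.636684·0.144−5.572122)/14.666719 = 0.077970
λ₂=(a−b·0.144)/D = (0.980242−5.572122·0.144)/14.666719 = 0.012127
w* = 0.077970·p + 0.012127·q:
  w_0 = 0.077970·1.0213 + 0.012127·10.6971 = 0.2094  (Kellogg)
  w_1 = 0.077970·-0.4038 + 0.012127·7.6976 = 0.0619  (Disney)
  w_2 = 0.077970·3.0167 + 0.012127·11.5447 = 0.3752  (Visa)
  w_3 = 0.077970·0.6998 + 0.012127·12.1104 = 0.2014  (JPMorgan)
  w_4 = 0.077970·1.2380 + 0.012127·4.5870 = 0.1522  (Unilever)
Σw_i=1.0000  μᵀw=0.1440
σ²=wᵀΣw=λ₁·μ_p+λ₂ = 0.077970·0.144 + 0.012127 = 0.023354 ≈ 0.0234


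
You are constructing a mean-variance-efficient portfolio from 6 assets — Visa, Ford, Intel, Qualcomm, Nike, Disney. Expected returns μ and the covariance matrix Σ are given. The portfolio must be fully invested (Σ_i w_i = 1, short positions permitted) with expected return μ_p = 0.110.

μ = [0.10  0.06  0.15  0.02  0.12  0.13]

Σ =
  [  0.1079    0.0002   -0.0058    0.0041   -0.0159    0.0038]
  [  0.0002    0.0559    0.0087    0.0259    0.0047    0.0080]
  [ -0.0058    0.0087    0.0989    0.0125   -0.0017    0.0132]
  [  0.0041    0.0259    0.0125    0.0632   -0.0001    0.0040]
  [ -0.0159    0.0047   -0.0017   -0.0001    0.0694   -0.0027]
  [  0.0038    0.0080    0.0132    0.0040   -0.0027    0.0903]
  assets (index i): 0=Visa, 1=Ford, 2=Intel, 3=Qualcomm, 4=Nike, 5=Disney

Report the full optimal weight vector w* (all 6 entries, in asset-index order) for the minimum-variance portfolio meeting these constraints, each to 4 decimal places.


g=Σ⁻¹μ = [1.2807  0.6878  1.4594  -0.4093  2.0575  1.1911]
h=Σ⁻¹𝟙 = [11.5242  9.7926  7.9252  8.9725  16.9308  8.6720]
a=μᵀg=0.781809  b=𝟙ᵀg=6.267255  c=𝟙ᵀh=63.817270  D=ac−b²=10.614425
λ₁=(c·0.110−b)/D = (63.817270·0.110−6.267255)/10.614425 = 0.070908
λ₂=(a−b·0.110)/D = (0.781809−6.267255·0.110)/10.614425 = 0.008706
w* = 0.070908·g + 0.008706·h:
  w_0 = 0.070908·1.2807 + 0.008706·11.5242 = 0.1911  (Visa)
  w_1 = 0.070908·0.6878 + 0.008706·9.7926 = 0.1340  (Ford)
  w_2 = 0.070908·1.4594 + 0.008706·7.9252 = 0.1725  (Intel)
  w_3 = 0.070908·-0.4093 + 0.008706·8.9725 = 0.0491  (Qualcomm)
  w_4 = 0.070908·2.0575 + 0.008706·16.9308 = 0.2933  (Nike)
  w_5 = 0.070908·1.1911 + 0.008706·8.6720 = 0.1600  (Disney)
Σw_i=1.0000  μᵀw=0.1100
σ²=wᵀΣw=λ₁·μ_p+λ₂ = 0.070908·0.110 + 0.008706 = 0.016506 ≈ 0.0165

0.1911  0.1340  0.1725  0.0491  0.2933  0.1600


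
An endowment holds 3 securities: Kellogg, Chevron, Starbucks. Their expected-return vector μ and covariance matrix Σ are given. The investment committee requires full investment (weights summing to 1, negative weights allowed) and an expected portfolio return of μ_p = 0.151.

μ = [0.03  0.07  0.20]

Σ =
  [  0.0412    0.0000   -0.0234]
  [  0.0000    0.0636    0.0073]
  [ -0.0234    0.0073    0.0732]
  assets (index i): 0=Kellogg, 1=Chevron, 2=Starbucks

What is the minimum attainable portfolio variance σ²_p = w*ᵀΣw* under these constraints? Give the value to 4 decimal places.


g=Σ⁻¹μ = [2.7377  0.6945  3.5381]
h=Σ⁻¹𝟙 = [38.2438  12.8997  24.6002]
a=μᵀg=0.838375  b=𝟙ᵀg=6.970340  c=𝟙ᵀh=75.743735  D=ac−b²=14.915976
λ₁=(c·0.151−b)/D = (75.743735·0.151−6.970340)/14.915976 = 0.299475
λ₂=(a−b·0.151)/D = (0.838375−6.970340·0.151)/14.915976 = -0.014357
w* = 0.299475·g + -0.014357·h:
  w_0 = 0.299475·2.7377 + -0.014357·38.2438 = 0.2708  (Kellogg)
  w_1 = 0.299475·0.6945 + -0.014357·12.8997 = 0.0228  (Chevron)
  w_2 = 0.299475·3.5381 + -0.014357·24.6002 = 0.7064  (Starbucks)
Σw_i=1.0000  μᵀw=0.1510
σ²=wᵀΣw=λ₁·μ_p+λ₂ = 0.299475·0.151 + -0.014357 = 0.030864 ≈ 0.0309

0.0309


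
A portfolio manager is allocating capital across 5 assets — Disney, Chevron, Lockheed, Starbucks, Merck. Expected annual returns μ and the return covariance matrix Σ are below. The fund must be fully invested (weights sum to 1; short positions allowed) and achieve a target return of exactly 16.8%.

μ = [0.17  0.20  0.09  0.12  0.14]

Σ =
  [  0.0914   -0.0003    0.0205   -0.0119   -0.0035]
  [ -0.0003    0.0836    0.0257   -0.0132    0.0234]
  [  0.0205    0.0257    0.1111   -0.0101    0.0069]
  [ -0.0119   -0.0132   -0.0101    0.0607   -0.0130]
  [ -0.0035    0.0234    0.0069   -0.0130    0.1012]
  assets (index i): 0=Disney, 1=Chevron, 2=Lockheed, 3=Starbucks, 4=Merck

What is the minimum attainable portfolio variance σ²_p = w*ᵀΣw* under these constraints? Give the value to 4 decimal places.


p=Σ⁻¹μ = [2.3426  2.5536  0.0040  3.2692  1.2936]
q=Σ⁻¹𝟙 = [13.3612  11.2656  5.5223  24.7194  10.5375]
a=μᵀp=1.482749  b=𝟙ᵀp=9.463111  c=𝟙ᵀq=65.406015  D=ac−b²=7.430229
λ₁=(c·0.168−b)/D = (65.406015·0.168−9.463111)/7.430229 = 0.205256
λ₂=(a−b·0.168)/D = (1.482749−9.463111·0.168)/7.430229 = -0.014408
w* = 0.205256·p + -0.014408·q:
  w_0 = 0.205256·2.3426 + -0.014408·13.3612 = 0.2883  (Disney)
  w_1 = 0.205256·2.5536 + -0.014408·11.2656 = 0.3618  (Chevron)
  w_2 = 0.205256·0.0040 + -0.014408·5.5223 = -0.0787  (Lockheed)
  w_3 = 0.205256·3.2692 + -0.014408·24.7194 = 0.3149  (Starbucks)
  w_4 = 0.205256·1.2936 + -0.014408·10.5375 = 0.1137  (Merck)
Σw_i=1.0000  μᵀw=0.1680
σ²=wᵀΣw=λ₁·μ_p+λ₂ = 0.205256·0.168 + -0.014408 = 0.020075 ≈ 0.0201

0.0201


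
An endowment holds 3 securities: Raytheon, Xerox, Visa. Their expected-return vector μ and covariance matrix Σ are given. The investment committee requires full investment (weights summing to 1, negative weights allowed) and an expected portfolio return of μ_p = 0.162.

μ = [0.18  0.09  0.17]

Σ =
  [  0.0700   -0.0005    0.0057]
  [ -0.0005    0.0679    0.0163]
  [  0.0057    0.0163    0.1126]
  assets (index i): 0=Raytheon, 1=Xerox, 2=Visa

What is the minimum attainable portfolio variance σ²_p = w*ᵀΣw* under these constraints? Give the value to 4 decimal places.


0.0352

p=Σ⁻¹μ = [2.4785  1.0478  1.2326]
q=Σ⁻¹𝟙 = [13.8721  13.3295  6.2492]
a=μᵀp=0.749987  b=𝟙ᵀp=4.758989  c=𝟙ᵀq=33.450766  D=ac−b²=2.439669
λ₁=(c·0.162−b)/D = (33.450766·0.162−4.758989)/2.439669 = 0.270543
λ₂=(a−b·0.162)/D = (0.749987−4.758989·0.162)/2.439669 = -0.008595
w* = 0.270543·p + -0.008595·q:
  w_0 = 0.270543·2.4785 + -0.008595·13.8721 = 0.5513  (Raytheon)
  w_1 = 0.270543·1.0478 + -0.008595·13.3295 = 0.1689  (Xerox)
  w_2 = 0.270543·1.2326 + -0.008595·6.2492 = 0.2798  (Visa)
Σw_i=1.0000  μᵀw=0.1620
σ²=wᵀΣw=λ₁·μ_p+λ₂ = 0.270543·0.162 + -0.008595 = 0.035233 ≈ 0.0352


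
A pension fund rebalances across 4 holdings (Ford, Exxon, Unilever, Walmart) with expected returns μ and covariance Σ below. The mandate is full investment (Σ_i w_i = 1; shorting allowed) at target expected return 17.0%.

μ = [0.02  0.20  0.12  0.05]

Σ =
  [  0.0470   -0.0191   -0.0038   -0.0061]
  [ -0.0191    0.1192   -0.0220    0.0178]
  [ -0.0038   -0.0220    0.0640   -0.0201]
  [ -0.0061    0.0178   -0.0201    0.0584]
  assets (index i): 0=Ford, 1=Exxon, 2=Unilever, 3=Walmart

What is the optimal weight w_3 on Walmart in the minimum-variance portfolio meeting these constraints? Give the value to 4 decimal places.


x=Σ⁻¹μ = [1.8330  2.3548  3.2480  1.4478]
y=Σ⁻¹𝟙 = [33.6039  15.5768  31.3529  26.6765]
a=μᵀx=0.969775  b=𝟙ᵀx=8.883610  c=𝟙ᵀy=107.210128  D=ac−b²=25.051193
λ₁=(c·0.170−b)/D = (107.210128·0.170−8.883610)/25.051193 = 0.372921
λ₂=(a−b·0.170)/D = (0.969775−8.883610·0.170)/25.051193 = -0.021573
w* = 0.372921·x + -0.021573·y:
  w_0 = 0.372921·1.8330 + -0.021573·33.6039 = -0.0414  (Ford)
  w_1 = 0.372921·2.3548 + -0.021573·15.5768 = 0.5421  (Exxon)
  w_2 = 0.372921·3.2480 + -0.021573·31.3529 = 0.5349  (Unilever)
  w_3 = 0.372921·1.4478 + -0.021573·26.6765 = -0.0356  (Walmart)
Σw_i=1.0000  μᵀw=0.1700
σ²=wᵀΣw=λ₁·μ_p+λ₂ = 0.372921·0.170 + -0.021573 = 0.041823 ≈ 0.0418

-0.0356


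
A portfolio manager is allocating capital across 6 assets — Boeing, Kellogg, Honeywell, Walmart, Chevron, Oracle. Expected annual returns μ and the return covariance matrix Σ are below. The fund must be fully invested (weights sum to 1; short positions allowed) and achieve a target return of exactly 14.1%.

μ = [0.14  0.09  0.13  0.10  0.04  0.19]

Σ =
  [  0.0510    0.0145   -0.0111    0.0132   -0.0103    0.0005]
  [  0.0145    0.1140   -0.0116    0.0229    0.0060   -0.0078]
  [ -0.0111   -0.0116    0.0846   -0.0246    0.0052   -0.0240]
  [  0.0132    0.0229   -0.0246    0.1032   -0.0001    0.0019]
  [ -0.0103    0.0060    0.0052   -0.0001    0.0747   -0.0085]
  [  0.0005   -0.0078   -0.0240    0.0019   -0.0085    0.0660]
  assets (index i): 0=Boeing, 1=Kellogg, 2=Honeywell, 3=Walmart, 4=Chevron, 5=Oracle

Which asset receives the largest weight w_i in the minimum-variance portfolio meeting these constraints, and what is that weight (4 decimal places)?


g=Σ⁻¹μ = [3.1991  0.7477  3.5609  1.1637  1.1657  4.3544]
h=Σ⁻¹𝟙 = [23.6226  7.1614  25.6252  10.7062  17.3793  27.0672]
a=μᵀg=1.968425  b=𝟙ᵀg=14.191531  c=𝟙ᵀh=111.561941  D=ac−b²=18.201734
λ₁=(c·0.141−b)/D = (111.561941·0.141−14.191531)/18.201734 = 0.084536
λ₂=(a−b·0.141)/D = (1.968425−14.191531·0.141)/18.201734 = -0.001790
w* = 0.084536·g + -0.001790·h:
  w_0 = 0.084536·3.1991 + -0.001790·23.6226 = 0.2282  (Boeing)
  w_1 = 0.084536·0.7477 + -0.001790·7.1614 = 0.0504  (Kellogg)
  w_2 = 0.084536·3.5609 + -0.001790·25.6252 = 0.2552  (Honeywell)
  w_3 = 0.084536·1.1637 + -0.001790·10.7062 = 0.0792  (Walmart)
  w_4 = 0.084536·1.1657 + -0.001790·17.3793 = 0.0674  (Chevron)
  w_5 = 0.084536·4.3544 + -0.001790·27.0672 = 0.3197  (Oracle)
Σw_i=1.0000  μᵀw=0.1410
σ²=wᵀΣw=λ₁·μ_p+λ₂ = 0.084536·0.141 + -0.001790 = 0.010130 ≈ 0.0101

Oracle (0.3197)


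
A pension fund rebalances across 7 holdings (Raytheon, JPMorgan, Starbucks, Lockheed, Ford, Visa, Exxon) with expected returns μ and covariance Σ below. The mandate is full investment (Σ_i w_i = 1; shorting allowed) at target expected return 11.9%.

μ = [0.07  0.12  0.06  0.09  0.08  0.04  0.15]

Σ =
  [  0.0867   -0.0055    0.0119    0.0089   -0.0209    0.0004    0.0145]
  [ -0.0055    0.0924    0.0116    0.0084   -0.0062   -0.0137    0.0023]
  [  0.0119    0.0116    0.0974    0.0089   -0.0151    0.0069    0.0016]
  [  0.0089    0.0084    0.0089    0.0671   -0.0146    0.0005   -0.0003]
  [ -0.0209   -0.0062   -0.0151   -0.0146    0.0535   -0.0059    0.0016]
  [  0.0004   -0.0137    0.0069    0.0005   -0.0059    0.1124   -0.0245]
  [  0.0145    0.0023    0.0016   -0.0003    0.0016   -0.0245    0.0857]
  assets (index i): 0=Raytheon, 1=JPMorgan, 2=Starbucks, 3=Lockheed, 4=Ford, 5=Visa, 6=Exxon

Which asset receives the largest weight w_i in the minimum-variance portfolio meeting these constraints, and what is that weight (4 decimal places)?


u=Σ⁻¹μ = [1.0169  1.4437  0.4928  1.5437  2.6795  1.0191  1.7770]
v=Σ⁻¹𝟙 = [15.6418  13.1407  9.4084  17.4909  34.9652  14.2321  11.9709]
a=μᵀu=0.934597  b=𝟙ᵀu=9.972627  c=𝟙ᵀv=116.849978  D=ac−b²=9.754324
λ₁=(c·0.119−b)/D = (116.849978·0.119−9.972627)/9.754324 = 0.403157
λ₂=(a−b·0.119)/D = (0.934597−9.972627·0.119)/9.754324 = -0.025850
w* = 0.403157·u + -0.025850·v:
  w_0 = 0.403157·1.0169 + -0.025850·15.6418 = 0.0056  (Raytheon)
  w_1 = 0.403157·1.4437 + -0.025850·13.1407 = 0.2423  (JPMorgan)
  w_2 = 0.403157·0.4928 + -0.025850·9.4084 = -0.0445  (Starbucks)
  w_3 = 0.403157·1.5437 + -0.025850·17.4909 = 0.1702  (Lockheed)
  w_4 = 0.403157·2.6795 + -0.025850·34.9652 = 0.1764  (Ford)
  w_5 = 0.403157·1.0191 + -0.025850·14.2321 = 0.0430  (Visa)
  w_6 = 0.403157·1.7770 + -0.025850·11.9709 = 0.4070  (Exxon)
Σw_i=1.0000  μᵀw=0.1190
σ²=wᵀΣw=λ₁·μ_p+λ₂ = 0.403157·0.119 + -0.025850 = 0.022126 ≈ 0.0221

Exxon (0.4070)


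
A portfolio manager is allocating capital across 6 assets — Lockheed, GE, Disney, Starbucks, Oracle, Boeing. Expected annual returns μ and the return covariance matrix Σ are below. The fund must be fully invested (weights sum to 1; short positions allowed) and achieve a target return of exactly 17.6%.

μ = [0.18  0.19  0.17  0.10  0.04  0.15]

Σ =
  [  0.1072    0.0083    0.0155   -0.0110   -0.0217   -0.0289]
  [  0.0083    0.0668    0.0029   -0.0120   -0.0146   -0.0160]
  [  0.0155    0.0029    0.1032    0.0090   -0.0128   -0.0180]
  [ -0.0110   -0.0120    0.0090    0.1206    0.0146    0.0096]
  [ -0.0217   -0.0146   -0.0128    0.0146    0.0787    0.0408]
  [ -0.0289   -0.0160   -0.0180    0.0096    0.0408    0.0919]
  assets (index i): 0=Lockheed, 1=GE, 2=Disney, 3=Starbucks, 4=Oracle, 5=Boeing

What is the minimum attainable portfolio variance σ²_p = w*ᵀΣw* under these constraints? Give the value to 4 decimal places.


g=Σ⁻¹μ = [2.1324  3.4614  1.7054  0.9677  0.2717  3.0177]
h=Σ⁻¹𝟙 = [13.5096  20.5323  10.4653  8.0740  13.1488  14.0733]
a=μᵀg=1.891703  b=𝟙ᵀg=11.556311  c=𝟙ᵀh=79.803343  D=ac−b²=17.415865
λ₁=(c·0.176−b)/D = (79.803343·0.176−11.556311)/17.415865 = 0.142920
λ₂=(a−b·0.176)/D = (1.891703−11.556311·0.176)/17.415865 = -0.008165
w* = 0.142920·g + -0.008165·h:
  w_0 = 0.142920·2.1324 + -0.008165·13.5096 = 0.1944  (Lockheed)
  w_1 = 0.142920·3.4614 + -0.008165·20.5323 = 0.3270  (GE)
  w_2 = 0.142920·1.7054 + -0.008165·10.4653 = 0.1583  (Disney)
  w_3 = 0.142920·0.9677 + -0.008165·8.0740 = 0.0724  (Starbucks)
  w_4 = 0.142920·0.2717 + -0.008165·13.1488 = -0.0685  (Oracle)
  w_5 = 0.142920·3.0177 + -0.008165·14.0733 = 0.3164  (Boeing)
Σw_i=1.0000  μᵀw=0.1760
σ²=wᵀΣw=λ₁·μ_p+λ₂ = 0.142920·0.176 + -0.008165 = 0.016989 ≈ 0.0170

0.0170


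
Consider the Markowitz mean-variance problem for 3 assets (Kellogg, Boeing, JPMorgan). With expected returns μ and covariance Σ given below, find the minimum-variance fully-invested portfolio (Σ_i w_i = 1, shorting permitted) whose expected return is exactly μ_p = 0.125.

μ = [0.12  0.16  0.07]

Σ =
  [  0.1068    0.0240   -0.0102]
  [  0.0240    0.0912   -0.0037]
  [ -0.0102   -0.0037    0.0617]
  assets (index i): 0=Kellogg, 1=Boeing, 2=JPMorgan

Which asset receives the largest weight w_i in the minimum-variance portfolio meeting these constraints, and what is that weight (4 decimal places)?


x=Σ⁻¹μ = [0.9017  1.5730  1.3779]
y=Σ⁻¹𝟙 = [9.0092  9.3347  18.2566]
a=μᵀx=0.456339  b=𝟙ᵀx=3.852626  c=𝟙ᵀy=36.600555  D=ac−b²=1.859535
λ₁=(c·0.125−b)/D = (36.600555·0.125−3.852626)/1.859535 = 0.388508
λ₂=(a−b·0.125)/D = (0.456339−3.852626·0.125)/1.859535 = -0.013573
w* = 0.388508·x + -0.013573·y:
  w_0 = 0.388508·0.9017 + -0.013573·9.0092 = 0.2280  (Kellogg)
  w_1 = 0.388508·1.5730 + -0.013573·9.3347 = 0.4844  (Boeing)
  w_2 = 0.388508·1.3779 + -0.013573·18.2566 = 0.2875  (JPMorgan)
Σw_i=1.0000  μᵀw=0.1250
σ²=wᵀΣw=λ₁·μ_p+λ₂ = 0.388508·0.125 + -0.013573 = 0.034991 ≈ 0.0350

Boeing (0.4844)


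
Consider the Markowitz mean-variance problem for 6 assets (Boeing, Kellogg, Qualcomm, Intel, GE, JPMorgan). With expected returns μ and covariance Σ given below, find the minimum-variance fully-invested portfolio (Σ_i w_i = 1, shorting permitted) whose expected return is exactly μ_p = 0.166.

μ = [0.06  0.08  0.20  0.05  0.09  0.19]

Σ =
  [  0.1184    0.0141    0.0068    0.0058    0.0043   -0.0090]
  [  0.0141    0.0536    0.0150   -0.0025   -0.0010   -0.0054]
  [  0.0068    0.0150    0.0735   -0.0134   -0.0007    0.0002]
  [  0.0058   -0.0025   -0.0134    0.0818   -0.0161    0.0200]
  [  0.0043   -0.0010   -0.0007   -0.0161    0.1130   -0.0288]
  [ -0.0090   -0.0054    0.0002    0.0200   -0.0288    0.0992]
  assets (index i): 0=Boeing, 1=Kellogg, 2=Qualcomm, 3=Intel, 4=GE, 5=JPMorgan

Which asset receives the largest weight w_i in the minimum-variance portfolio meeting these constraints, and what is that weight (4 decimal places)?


x=Σ⁻¹μ = [0.3193  0.9608  2.6481  0.7927  1.4999  2.2669]
y=Σ⁻¹𝟙 = [5.6023  15.8793  12.5042  14.0317  14.0876  12.6891]
a=μᵀx=1.230981  b=𝟙ᵀx=8.487728  c=𝟙ᵀy=74.794230  D=ac−b²=20.028735
λ₁=(c·0.166−b)/D = (74.794230·0.166−8.487728)/20.028735 = 0.196124
λ₂=(a−b·0.166)/D = (1.230981−8.487728·0.166)/20.028735 = -0.008886
w* = 0.196124·x + -0.008886·y:
  w_0 = 0.196124·0.3193 + -0.008886·5.6023 = 0.0128  (Boeing)
  w_1 = 0.196124·0.9608 + -0.008886·15.8793 = 0.0473  (Kellogg)
  w_2 = 0.196124·2.6481 + -0.008886·12.5042 = 0.4082  (Qualcomm)
  w_3 = 0.196124·0.7927 + -0.008886·14.0317 = 0.0308  (Intel)
  w_4 = 0.196124·1.4999 + -0.008886·14.0876 = 0.1690  (GE)
  w_5 = 0.196124·2.2669 + -0.008886·12.6891 = 0.3318  (JPMorgan)
Σw_i=1.0000  μᵀw=0.1660
σ²=wᵀΣw=λ₁·μ_p+λ₂ = 0.196124·0.166 + -0.008886 = 0.023670 ≈ 0.0237

Qualcomm (0.4082)
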